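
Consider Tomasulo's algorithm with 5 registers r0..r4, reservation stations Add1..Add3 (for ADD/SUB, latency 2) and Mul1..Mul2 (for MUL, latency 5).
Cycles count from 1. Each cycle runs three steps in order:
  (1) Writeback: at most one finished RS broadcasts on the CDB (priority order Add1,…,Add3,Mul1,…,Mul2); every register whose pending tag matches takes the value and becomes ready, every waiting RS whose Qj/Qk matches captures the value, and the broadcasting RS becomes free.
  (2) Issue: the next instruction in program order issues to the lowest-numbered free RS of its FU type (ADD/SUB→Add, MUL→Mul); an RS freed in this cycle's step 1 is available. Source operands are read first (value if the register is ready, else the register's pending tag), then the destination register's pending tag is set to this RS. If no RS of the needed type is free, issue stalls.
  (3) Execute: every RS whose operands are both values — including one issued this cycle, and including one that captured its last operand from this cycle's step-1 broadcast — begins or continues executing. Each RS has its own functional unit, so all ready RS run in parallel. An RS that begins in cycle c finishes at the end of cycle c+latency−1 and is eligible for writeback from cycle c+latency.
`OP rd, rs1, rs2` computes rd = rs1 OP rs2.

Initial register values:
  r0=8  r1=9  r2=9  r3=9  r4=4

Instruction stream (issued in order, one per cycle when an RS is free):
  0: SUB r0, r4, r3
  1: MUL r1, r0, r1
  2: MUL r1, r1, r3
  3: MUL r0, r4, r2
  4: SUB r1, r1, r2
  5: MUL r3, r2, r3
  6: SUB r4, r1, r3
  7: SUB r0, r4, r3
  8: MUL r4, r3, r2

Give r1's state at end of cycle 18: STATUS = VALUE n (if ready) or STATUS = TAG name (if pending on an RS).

STATUS = VALUE -414

cycle 1: issue SUB r0<-Add1 // r0:Add1,r1:9,r2:9,r3:9,r4:4
cycle 2: issue MUL r1<-Mul1 // r0:Add1,r1:Mul1,r2:9,r3:9,r4:4
cycle 3: CDB Add1=-5; issue MUL r1<-Mul2 // r0:-5,r1:Mul2,r2:9,r3:9,r4:4
cycle 4: stall // r0:-5,r1:Mul2,r2:9,r3:9,r4:4
cycle 5: stall // r0:-5,r1:Mul2,r2:9,r3:9,r4:4
cycle 6: stall // r0:-5,r1:Mul2,r2:9,r3:9,r4:4
cycle 7: stall // r0:-5,r1:Mul2,r2:9,r3:9,r4:4
cycle 8: CDB Mul1=-45; issue MUL r0<-Mul1 // r0:Mul1,r1:Mul2,r2:9,r3:9,r4:4
cycle 9: issue SUB r1<-Add1 // r0:Mul1,r1:Add1,r2:9,r3:9,r4:4
cycle 10: stall // r0:Mul1,r1:Add1,r2:9,r3:9,r4:4
cycle 11: stall // r0:Mul1,r1:Add1,r2:9,r3:9,r4:4
cycle 12: stall // r0:Mul1,r1:Add1,r2:9,r3:9,r4:4
cycle 13: CDB Mul1=36; issue MUL r3<-Mul1 // r0:36,r1:Add1,r2:9,r3:Mul1,r4:4
cycle 14: CDB Mul2=-405; issue SUB r4<-Add2 // r0:36,r1:Add1,r2:9,r3:Mul1,r4:Add2
cycle 15: issue SUB r0<-Add3 // r0:Add3,r1:Add1,r2:9,r3:Mul1,r4:Add2
cycle 16: CDB Add1=-414; issue MUL r4<-Mul2 // r0:Add3,r1:-414,r2:9,r3:Mul1,r4:Mul2
cycle 17: - // r0:Add3,r1:-414,r2:9,r3:Mul1,r4:Mul2
cycle 18: CDB Mul1=81 // r0:Add3,r1:-414,r2:9,r3:81,r4:Mul2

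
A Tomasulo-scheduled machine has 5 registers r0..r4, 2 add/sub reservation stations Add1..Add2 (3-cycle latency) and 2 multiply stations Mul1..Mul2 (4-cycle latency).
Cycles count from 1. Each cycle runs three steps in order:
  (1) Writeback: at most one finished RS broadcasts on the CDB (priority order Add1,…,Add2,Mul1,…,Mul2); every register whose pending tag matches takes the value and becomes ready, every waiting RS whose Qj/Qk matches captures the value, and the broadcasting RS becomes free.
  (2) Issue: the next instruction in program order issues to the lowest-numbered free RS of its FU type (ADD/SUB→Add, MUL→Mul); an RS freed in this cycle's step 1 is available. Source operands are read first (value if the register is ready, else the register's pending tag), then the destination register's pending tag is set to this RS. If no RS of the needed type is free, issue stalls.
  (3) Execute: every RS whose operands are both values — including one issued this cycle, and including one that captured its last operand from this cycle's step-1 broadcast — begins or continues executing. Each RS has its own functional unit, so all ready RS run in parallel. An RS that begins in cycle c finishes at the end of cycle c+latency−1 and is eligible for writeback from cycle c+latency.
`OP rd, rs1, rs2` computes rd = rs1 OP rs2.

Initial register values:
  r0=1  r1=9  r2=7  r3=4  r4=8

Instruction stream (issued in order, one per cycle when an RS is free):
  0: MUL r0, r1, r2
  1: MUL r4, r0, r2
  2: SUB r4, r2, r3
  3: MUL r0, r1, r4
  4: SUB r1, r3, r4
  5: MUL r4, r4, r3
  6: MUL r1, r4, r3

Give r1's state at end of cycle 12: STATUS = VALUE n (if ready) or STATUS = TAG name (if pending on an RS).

STATUS = TAG Mul2

c1: issue MUL r0<-Mul1 | r0:Mul1,r1:9,r2:7,r3:4,r4:8
c2: issue MUL r4<-Mul2 | r0:Mul1,r1:9,r2:7,r3:4,r4:Mul2
c3: issue SUB r4<-Add1 | r0:Mul1,r1:9,r2:7,r3:4,r4:Add1
c4: stall | r0:Mul1,r1:9,r2:7,r3:4,r4:Add1
c5: CDB Mul1=63; issue MUL r0<-Mul1 | r0:Mul1,r1:9,r2:7,r3:4,r4:Add1
c6: CDB Add1=3; issue SUB r1<-Add1 | r0:Mul1,r1:Add1,r2:7,r3:4,r4:3
c7: stall | r0:Mul1,r1:Add1,r2:7,r3:4,r4:3
c8: stall | r0:Mul1,r1:Add1,r2:7,r3:4,r4:3
c9: CDB Add1=1; stall | r0:Mul1,r1:1,r2:7,r3:4,r4:3
c10: CDB Mul1=27; issue MUL r4<-Mul1 | r0:27,r1:1,r2:7,r3:4,r4:Mul1
c11: CDB Mul2=441; issue MUL r1<-Mul2 | r0:27,r1:Mul2,r2:7,r3:4,r4:Mul1
c12: - | r0:27,r1:Mul2,r2:7,r3:4,r4:Mul1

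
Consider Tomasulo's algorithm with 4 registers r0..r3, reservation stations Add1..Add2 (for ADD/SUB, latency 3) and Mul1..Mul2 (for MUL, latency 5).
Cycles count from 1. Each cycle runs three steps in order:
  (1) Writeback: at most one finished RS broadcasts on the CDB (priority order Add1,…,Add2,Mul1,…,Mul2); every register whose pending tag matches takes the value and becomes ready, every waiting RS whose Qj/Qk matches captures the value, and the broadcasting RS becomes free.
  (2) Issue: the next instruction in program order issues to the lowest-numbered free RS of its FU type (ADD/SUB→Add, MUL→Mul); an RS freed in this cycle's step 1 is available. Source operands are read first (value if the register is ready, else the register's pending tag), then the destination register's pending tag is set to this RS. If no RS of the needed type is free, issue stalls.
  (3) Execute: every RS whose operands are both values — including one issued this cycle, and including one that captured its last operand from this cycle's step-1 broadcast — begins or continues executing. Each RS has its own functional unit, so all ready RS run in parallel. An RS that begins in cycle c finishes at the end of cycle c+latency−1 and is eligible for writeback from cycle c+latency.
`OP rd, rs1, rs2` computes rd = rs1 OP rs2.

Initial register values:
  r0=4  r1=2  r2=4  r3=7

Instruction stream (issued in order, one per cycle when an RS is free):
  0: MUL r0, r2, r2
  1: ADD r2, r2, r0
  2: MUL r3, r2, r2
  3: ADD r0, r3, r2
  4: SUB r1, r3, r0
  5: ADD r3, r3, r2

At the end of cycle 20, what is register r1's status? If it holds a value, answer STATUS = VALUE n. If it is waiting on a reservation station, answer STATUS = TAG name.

cycle 1: issue MUL r0<-Mul1 // r0:Mul1,r1:2,r2:4,r3:7
cycle 2: issue ADD r2<-Add1 // r0:Mul1,r1:2,r2:Add1,r3:7
cycle 3: issue MUL r3<-Mul2 // r0:Mul1,r1:2,r2:Add1,r3:Mul2
cycle 4: issue ADD r0<-Add2 // r0:Add2,r1:2,r2:Add1,r3:Mul2
cycle 5: stall // r0:Add2,r1:2,r2:Add1,r3:Mul2
cycle 6: CDB Mul1=16; stall // r0:Add2,r1:2,r2:Add1,r3:Mul2
cycle 7: stall // r0:Add2,r1:2,r2:Add1,r3:Mul2
cycle 8: stall // r0:Add2,r1:2,r2:Add1,r3:Mul2
cycle 9: CDB Add1=20; issue SUB r1<-Add1 // r0:Add2,r1:Add1,r2:20,r3:Mul2
cycle 10: stall // r0:Add2,r1:Add1,r2:20,r3:Mul2
cycle 11: stall // r0:Add2,r1:Add1,r2:20,r3:Mul2
cycle 12: stall // r0:Add2,r1:Add1,r2:20,r3:Mul2
cycle 13: stall // r0:Add2,r1:Add1,r2:20,r3:Mul2
cycle 14: CDB Mul2=400; stall // r0:Add2,r1:Add1,r2:20,r3:400
cycle 15: stall // r0:Add2,r1:Add1,r2:20,r3:400
cycle 16: stall // r0:Add2,r1:Add1,r2:20,r3:400
cycle 17: CDB Add2=420; issue ADD r3<-Add2 // r0:420,r1:Add1,r2:20,r3:Add2
cycle 18: - // r0:420,r1:Add1,r2:20,r3:Add2
cycle 19: - // r0:420,r1:Add1,r2:20,r3:Add2
cycle 20: CDB Add1=-20 // r0:420,r1:-20,r2:20,r3:Add2

STATUS = VALUE -20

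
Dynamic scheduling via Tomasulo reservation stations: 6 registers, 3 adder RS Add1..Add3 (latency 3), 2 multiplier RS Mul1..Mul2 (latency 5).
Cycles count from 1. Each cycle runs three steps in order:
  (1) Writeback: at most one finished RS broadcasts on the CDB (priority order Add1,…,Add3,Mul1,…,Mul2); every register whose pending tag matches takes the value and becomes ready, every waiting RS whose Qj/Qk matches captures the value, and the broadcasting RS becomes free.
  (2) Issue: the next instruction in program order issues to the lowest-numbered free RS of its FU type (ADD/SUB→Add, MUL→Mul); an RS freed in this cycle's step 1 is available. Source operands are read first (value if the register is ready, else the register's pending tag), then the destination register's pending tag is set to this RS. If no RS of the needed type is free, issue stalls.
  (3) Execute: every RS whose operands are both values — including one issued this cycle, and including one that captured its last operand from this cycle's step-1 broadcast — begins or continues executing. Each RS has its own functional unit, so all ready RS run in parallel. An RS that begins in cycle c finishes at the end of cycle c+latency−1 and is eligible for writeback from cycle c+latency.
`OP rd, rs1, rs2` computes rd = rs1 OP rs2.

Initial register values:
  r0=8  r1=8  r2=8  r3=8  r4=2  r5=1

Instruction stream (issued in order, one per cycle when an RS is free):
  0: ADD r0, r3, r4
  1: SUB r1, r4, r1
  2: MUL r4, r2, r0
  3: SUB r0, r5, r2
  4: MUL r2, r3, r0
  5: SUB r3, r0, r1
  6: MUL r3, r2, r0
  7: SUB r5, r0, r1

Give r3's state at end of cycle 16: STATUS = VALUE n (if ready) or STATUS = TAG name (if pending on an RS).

STATUS = TAG Mul1

c1: issue ADD r0<-Add1 | r0:Add1,r1:8,r2:8,r3:8,r4:2,r5:1
c2: issue SUB r1<-Add2 | r0:Add1,r1:Add2,r2:8,r3:8,r4:2,r5:1
c3: issue MUL r4<-Mul1 | r0:Add1,r1:Add2,r2:8,r3:8,r4:Mul1,r5:1
c4: CDB Add1=10; issue SUB r0<-Add1 | r0:Add1,r1:Add2,r2:8,r3:8,r4:Mul1,r5:1
c5: CDB Add2=-6; issue MUL r2<-Mul2 | r0:Add1,r1:-6,r2:Mul2,r3:8,r4:Mul1,r5:1
c6: issue SUB r3<-Add2 | r0:Add1,r1:-6,r2:Mul2,r3:Add2,r4:Mul1,r5:1
c7: CDB Add1=-7; stall | r0:-7,r1:-6,r2:Mul2,r3:Add2,r4:Mul1,r5:1
c8: stall | r0:-7,r1:-6,r2:Mul2,r3:Add2,r4:Mul1,r5:1
c9: CDB Mul1=80; issue MUL r3<-Mul1 | r0:-7,r1:-6,r2:Mul2,r3:Mul1,r4:80,r5:1
c10: CDB Add2=-1; issue SUB r5<-Add1 | r0:-7,r1:-6,r2:Mul2,r3:Mul1,r4:80,r5:Add1
c11: - | r0:-7,r1:-6,r2:Mul2,r3:Mul1,r4:80,r5:Add1
c12: CDB Mul2=-56 | r0:-7,r1:-6,r2:-56,r3:Mul1,r4:80,r5:Add1
c13: CDB Add1=-1 | r0:-7,r1:-6,r2:-56,r3:Mul1,r4:80,r5:-1
c14: - | r0:-7,r1:-6,r2:-56,r3:Mul1,r4:80,r5:-1
c15: - | r0:-7,r1:-6,r2:-56,r3:Mul1,r4:80,r5:-1
c16: - | r0:-7,r1:-6,r2:-56,r3:Mul1,r4:80,r5:-1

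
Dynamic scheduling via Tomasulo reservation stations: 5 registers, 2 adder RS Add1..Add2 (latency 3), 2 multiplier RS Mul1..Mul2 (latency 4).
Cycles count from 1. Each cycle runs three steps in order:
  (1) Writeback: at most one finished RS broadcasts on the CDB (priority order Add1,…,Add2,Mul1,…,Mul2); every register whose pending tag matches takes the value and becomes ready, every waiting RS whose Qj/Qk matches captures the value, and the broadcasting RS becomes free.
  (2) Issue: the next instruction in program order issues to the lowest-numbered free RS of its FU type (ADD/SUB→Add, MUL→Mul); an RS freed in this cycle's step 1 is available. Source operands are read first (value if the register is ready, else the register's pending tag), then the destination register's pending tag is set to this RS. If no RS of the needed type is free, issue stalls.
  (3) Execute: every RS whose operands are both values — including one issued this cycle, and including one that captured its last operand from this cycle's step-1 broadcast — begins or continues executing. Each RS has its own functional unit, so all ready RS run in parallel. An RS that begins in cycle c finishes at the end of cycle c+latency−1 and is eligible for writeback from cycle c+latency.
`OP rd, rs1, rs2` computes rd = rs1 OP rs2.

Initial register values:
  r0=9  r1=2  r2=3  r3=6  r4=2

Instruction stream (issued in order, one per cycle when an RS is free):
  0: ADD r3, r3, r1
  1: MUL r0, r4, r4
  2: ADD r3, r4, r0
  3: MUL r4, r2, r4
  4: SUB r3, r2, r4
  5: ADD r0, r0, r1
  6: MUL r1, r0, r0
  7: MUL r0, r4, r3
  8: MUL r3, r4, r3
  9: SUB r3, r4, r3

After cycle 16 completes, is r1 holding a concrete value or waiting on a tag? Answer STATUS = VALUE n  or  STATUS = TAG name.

STATUS = VALUE 36

  c1: issue ADD r3<-Add1  regs: r0:9,r1:2,r2:3,r3:Add1,r4:2
  c2: issue MUL r0<-Mul1  regs: r0:Mul1,r1:2,r2:3,r3:Add1,r4:2
  c3: issue ADD r3<-Add2  regs: r0:Mul1,r1:2,r2:3,r3:Add2,r4:2
  c4: CDB Add1=8; issue MUL r4<-Mul2  regs: r0:Mul1,r1:2,r2:3,r3:Add2,r4:Mul2
  c5: issue SUB r3<-Add1  regs: r0:Mul1,r1:2,r2:3,r3:Add1,r4:Mul2
  c6: CDB Mul1=4; stall  regs: r0:4,r1:2,r2:3,r3:Add1,r4:Mul2
  c7: stall  regs: r0:4,r1:2,r2:3,r3:Add1,r4:Mul2
  c8: CDB Mul2=6; stall  regs: r0:4,r1:2,r2:3,r3:Add1,r4:6
  c9: CDB Add2=6; issue ADD r0<-Add2  regs: r0:Add2,r1:2,r2:3,r3:Add1,r4:6
  c10: issue MUL r1<-Mul1  regs: r0:Add2,r1:Mul1,r2:3,r3:Add1,r4:6
  c11: CDB Add1=-3; issue MUL r0<-Mul2  regs: r0:Mul2,r1:Mul1,r2:3,r3:-3,r4:6
  c12: CDB Add2=6; stall  regs: r0:Mul2,r1:Mul1,r2:3,r3:-3,r4:6
  c13: stall  regs: r0:Mul2,r1:Mul1,r2:3,r3:-3,r4:6
  c14: stall  regs: r0:Mul2,r1:Mul1,r2:3,r3:-3,r4:6
  c15: CDB Mul2=-18; issue MUL r3<-Mul2  regs: r0:-18,r1:Mul1,r2:3,r3:Mul2,r4:6
  c16: CDB Mul1=36; issue SUB r3<-Add1  regs: r0:-18,r1:36,r2:3,r3:Add1,r4:6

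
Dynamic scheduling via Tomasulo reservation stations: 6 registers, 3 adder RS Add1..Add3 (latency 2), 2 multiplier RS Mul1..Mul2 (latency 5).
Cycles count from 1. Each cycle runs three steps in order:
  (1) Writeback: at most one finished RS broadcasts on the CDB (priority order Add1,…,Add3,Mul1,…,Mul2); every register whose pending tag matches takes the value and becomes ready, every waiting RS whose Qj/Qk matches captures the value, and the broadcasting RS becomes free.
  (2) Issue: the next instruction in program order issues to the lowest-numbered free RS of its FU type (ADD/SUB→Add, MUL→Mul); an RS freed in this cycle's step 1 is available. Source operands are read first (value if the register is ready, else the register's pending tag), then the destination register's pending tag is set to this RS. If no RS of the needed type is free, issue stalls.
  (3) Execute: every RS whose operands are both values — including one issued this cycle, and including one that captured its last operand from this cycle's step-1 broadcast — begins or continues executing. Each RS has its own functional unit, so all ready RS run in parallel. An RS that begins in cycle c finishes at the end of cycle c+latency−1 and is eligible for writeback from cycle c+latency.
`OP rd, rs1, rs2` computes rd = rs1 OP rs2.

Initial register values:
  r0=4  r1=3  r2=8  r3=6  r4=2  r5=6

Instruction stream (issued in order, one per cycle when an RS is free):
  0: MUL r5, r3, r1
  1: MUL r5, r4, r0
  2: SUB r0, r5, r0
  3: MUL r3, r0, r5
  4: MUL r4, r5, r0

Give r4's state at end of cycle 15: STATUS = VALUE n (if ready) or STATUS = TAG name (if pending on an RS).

STATUS = VALUE 32

  c1: issue MUL r5<-Mul1  regs: r0:4,r1:3,r2:8,r3:6,r4:2,r5:Mul1
  c2: issue MUL r5<-Mul2  regs: r0:4,r1:3,r2:8,r3:6,r4:2,r5:Mul2
  c3: issue SUB r0<-Add1  regs: r0:Add1,r1:3,r2:8,r3:6,r4:2,r5:Mul2
  c4: stall  regs: r0:Add1,r1:3,r2:8,r3:6,r4:2,r5:Mul2
  c5: stall  regs: r0:Add1,r1:3,r2:8,r3:6,r4:2,r5:Mul2
  c6: CDB Mul1=18; issue MUL r3<-Mul1  regs: r0:Add1,r1:3,r2:8,r3:Mul1,r4:2,r5:Mul2
  c7: CDB Mul2=8; issue MUL r4<-Mul2  regs: r0:Add1,r1:3,r2:8,r3:Mul1,r4:Mul2,r5:8
  c8: -  regs: r0:Add1,r1:3,r2:8,r3:Mul1,r4:Mul2,r5:8
  c9: CDB Add1=4  regs: r0:4,r1:3,r2:8,r3:Mul1,r4:Mul2,r5:8
  c10: -  regs: r0:4,r1:3,r2:8,r3:Mul1,r4:Mul2,r5:8
  c11: -  regs: r0:4,r1:3,r2:8,r3:Mul1,r4:Mul2,r5:8
  c12: -  regs: r0:4,r1:3,r2:8,r3:Mul1,r4:Mul2,r5:8
  c13: -  regs: r0:4,r1:3,r2:8,r3:Mul1,r4:Mul2,r5:8
  c14: CDB Mul1=32  regs: r0:4,r1:3,r2:8,r3:32,r4:Mul2,r5:8
  c15: CDB Mul2=32  regs: r0:4,r1:3,r2:8,r3:32,r4:32,r5:8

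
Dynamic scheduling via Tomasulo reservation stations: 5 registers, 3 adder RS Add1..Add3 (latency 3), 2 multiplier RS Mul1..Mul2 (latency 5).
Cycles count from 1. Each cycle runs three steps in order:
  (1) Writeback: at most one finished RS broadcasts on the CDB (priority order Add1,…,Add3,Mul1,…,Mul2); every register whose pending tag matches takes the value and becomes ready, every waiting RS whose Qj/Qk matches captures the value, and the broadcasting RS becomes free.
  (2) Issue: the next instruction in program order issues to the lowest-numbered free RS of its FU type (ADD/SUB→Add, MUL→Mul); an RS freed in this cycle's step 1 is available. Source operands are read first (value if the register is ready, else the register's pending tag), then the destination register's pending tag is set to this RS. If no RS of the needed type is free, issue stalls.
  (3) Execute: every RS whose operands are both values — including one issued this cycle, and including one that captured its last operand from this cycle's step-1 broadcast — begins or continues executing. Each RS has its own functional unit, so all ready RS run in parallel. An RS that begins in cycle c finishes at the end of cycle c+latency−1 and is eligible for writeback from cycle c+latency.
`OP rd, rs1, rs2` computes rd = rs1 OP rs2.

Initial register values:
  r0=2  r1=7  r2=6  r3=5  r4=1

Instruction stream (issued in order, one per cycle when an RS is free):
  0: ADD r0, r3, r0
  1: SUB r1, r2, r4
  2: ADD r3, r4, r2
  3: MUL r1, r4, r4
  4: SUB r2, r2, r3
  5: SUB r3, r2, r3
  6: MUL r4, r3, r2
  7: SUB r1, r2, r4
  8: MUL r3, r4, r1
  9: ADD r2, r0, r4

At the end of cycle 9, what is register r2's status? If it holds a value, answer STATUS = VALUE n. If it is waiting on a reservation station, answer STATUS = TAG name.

cycle 1: issue ADD r0<-Add1 // r0:Add1,r1:7,r2:6,r3:5,r4:1
cycle 2: issue SUB r1<-Add2 // r0:Add1,r1:Add2,r2:6,r3:5,r4:1
cycle 3: issue ADD r3<-Add3 // r0:Add1,r1:Add2,r2:6,r3:Add3,r4:1
cycle 4: CDB Add1=7; issue MUL r1<-Mul1 // r0:7,r1:Mul1,r2:6,r3:Add3,r4:1
cycle 5: CDB Add2=5; issue SUB r2<-Add1 // r0:7,r1:Mul1,r2:Add1,r3:Add3,r4:1
cycle 6: CDB Add3=7; issue SUB r3<-Add2 // r0:7,r1:Mul1,r2:Add1,r3:Add2,r4:1
cycle 7: issue MUL r4<-Mul2 // r0:7,r1:Mul1,r2:Add1,r3:Add2,r4:Mul2
cycle 8: issue SUB r1<-Add3 // r0:7,r1:Add3,r2:Add1,r3:Add2,r4:Mul2
cycle 9: CDB Add1=-1; stall // r0:7,r1:Add3,r2:-1,r3:Add2,r4:Mul2

STATUS = VALUE -1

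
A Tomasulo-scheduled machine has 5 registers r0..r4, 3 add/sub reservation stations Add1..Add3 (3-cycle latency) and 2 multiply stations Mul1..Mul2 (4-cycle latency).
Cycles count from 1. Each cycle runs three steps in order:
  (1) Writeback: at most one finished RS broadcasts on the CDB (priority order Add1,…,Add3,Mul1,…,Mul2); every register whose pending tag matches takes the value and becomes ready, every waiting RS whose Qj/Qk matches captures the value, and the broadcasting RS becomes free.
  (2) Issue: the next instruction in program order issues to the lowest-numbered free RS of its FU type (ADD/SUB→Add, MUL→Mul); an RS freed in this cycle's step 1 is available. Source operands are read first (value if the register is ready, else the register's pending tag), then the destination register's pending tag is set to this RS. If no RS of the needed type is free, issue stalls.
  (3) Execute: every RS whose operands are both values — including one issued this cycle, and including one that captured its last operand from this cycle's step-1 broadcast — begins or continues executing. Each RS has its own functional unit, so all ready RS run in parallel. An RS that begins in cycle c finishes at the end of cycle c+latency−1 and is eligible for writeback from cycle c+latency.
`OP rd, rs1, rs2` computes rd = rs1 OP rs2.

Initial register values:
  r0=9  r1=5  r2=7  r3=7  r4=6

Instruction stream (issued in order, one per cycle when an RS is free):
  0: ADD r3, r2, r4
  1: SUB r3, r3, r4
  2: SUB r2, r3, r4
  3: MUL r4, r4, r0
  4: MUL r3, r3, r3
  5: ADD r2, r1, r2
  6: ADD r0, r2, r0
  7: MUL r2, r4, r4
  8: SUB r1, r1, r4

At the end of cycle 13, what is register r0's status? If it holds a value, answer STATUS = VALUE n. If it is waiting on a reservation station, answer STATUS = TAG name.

cycle 1: issue ADD r3<-Add1 // r0:9,r1:5,r2:7,r3:Add1,r4:6
cycle 2: issue SUB r3<-Add2 // r0:9,r1:5,r2:7,r3:Add2,r4:6
cycle 3: issue SUB r2<-Add3 // r0:9,r1:5,r2:Add3,r3:Add2,r4:6
cycle 4: CDB Add1=13; issue MUL r4<-Mul1 // r0:9,r1:5,r2:Add3,r3:Add2,r4:Mul1
cycle 5: issue MUL r3<-Mul2 // r0:9,r1:5,r2:Add3,r3:Mul2,r4:Mul1
cycle 6: issue ADD r2<-Add1 // r0:9,r1:5,r2:Add1,r3:Mul2,r4:Mul1
cycle 7: CDB Add2=7; issue ADD r0<-Add2 // r0:Add2,r1:5,r2:Add1,r3:Mul2,r4:Mul1
cycle 8: CDB Mul1=54; issue MUL r2<-Mul1 // r0:Add2,r1:5,r2:Mul1,r3:Mul2,r4:54
cycle 9: stall // r0:Add2,r1:5,r2:Mul1,r3:Mul2,r4:54
cycle 10: CDB Add3=1; issue SUB r1<-Add3 // r0:Add2,r1:Add3,r2:Mul1,r3:Mul2,r4:54
cycle 11: CDB Mul2=49 // r0:Add2,r1:Add3,r2:Mul1,r3:49,r4:54
cycle 12: CDB Mul1=2916 // r0:Add2,r1:Add3,r2:2916,r3:49,r4:54
cycle 13: CDB Add1=6 // r0:Add2,r1:Add3,r2:2916,r3:49,r4:54

STATUS = TAG Add2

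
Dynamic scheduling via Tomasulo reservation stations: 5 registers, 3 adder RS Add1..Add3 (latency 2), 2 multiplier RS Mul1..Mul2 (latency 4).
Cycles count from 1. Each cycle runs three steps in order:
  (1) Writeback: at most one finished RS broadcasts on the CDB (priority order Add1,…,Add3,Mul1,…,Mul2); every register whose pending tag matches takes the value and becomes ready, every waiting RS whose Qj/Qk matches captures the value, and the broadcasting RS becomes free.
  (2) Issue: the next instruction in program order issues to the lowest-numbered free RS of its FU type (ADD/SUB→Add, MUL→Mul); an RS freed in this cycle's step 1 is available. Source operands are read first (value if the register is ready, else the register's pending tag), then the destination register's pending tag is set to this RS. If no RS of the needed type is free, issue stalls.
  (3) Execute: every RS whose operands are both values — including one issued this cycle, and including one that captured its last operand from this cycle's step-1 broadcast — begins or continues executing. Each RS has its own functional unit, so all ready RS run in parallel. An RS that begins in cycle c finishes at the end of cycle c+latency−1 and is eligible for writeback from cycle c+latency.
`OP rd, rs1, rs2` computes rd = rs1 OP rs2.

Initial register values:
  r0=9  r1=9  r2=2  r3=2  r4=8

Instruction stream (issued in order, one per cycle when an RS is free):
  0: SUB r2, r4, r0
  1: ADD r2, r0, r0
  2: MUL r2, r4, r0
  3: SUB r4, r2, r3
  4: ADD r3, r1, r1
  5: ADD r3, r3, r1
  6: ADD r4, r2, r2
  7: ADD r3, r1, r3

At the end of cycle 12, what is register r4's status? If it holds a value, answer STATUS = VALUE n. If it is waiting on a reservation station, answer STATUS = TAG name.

cycle 1: issue SUB r2<-Add1 // r0:9,r1:9,r2:Add1,r3:2,r4:8
cycle 2: issue ADD r2<-Add2 // r0:9,r1:9,r2:Add2,r3:2,r4:8
cycle 3: CDB Add1=-1; issue MUL r2<-Mul1 // r0:9,r1:9,r2:Mul1,r3:2,r4:8
cycle 4: CDB Add2=18; issue SUB r4<-Add1 // r0:9,r1:9,r2:Mul1,r3:2,r4:Add1
cycle 5: issue ADD r3<-Add2 // r0:9,r1:9,r2:Mul1,r3:Add2,r4:Add1
cycle 6: issue ADD r3<-Add3 // r0:9,r1:9,r2:Mul1,r3:Add3,r4:Add1
cycle 7: CDB Add2=18; issue ADD r4<-Add2 // r0:9,r1:9,r2:Mul1,r3:Add3,r4:Add2
cycle 8: CDB Mul1=72; stall // r0:9,r1:9,r2:72,r3:Add3,r4:Add2
cycle 9: CDB Add3=27; issue ADD r3<-Add3 // r0:9,r1:9,r2:72,r3:Add3,r4:Add2
cycle 10: CDB Add1=70 // r0:9,r1:9,r2:72,r3:Add3,r4:Add2
cycle 11: CDB Add2=144 // r0:9,r1:9,r2:72,r3:Add3,r4:144
cycle 12: CDB Add3=36 // r0:9,r1:9,r2:72,r3:36,r4:144

STATUS = VALUE 144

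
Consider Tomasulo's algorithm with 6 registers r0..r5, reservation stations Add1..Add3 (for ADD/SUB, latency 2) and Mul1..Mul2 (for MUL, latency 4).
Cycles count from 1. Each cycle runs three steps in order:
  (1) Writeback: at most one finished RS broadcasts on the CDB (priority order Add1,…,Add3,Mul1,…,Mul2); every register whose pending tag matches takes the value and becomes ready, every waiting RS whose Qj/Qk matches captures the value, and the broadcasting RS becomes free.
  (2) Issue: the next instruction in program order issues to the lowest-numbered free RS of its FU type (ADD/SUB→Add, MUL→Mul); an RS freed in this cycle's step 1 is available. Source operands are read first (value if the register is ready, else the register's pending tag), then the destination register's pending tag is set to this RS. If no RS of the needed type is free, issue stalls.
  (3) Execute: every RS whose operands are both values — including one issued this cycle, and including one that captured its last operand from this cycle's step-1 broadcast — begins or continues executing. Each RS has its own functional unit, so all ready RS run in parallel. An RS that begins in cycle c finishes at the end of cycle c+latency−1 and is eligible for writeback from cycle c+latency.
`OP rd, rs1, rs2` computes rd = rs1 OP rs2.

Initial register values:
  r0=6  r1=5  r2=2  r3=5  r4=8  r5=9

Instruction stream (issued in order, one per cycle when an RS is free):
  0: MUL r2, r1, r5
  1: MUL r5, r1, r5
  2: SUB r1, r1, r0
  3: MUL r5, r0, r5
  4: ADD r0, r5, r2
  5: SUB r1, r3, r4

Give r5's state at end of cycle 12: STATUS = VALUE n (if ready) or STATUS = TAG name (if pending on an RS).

cycle 1: issue MUL r2<-Mul1 // r0:6,r1:5,r2:Mul1,r3:5,r4:8,r5:9
cycle 2: issue MUL r5<-Mul2 // r0:6,r1:5,r2:Mul1,r3:5,r4:8,r5:Mul2
cycle 3: issue SUB r1<-Add1 // r0:6,r1:Add1,r2:Mul1,r3:5,r4:8,r5:Mul2
cycle 4: stall // r0:6,r1:Add1,r2:Mul1,r3:5,r4:8,r5:Mul2
cycle 5: CDB Add1=-1; stall // r0:6,r1:-1,r2:Mul1,r3:5,r4:8,r5:Mul2
cycle 6: CDB Mul1=45; issue MUL r5<-Mul1 // r0:6,r1:-1,r2:45,r3:5,r4:8,r5:Mul1
cycle 7: CDB Mul2=45; issue ADD r0<-Add1 // r0:Add1,r1:-1,r2:45,r3:5,r4:8,r5:Mul1
cycle 8: issue SUB r1<-Add2 // r0:Add1,r1:Add2,r2:45,r3:5,r4:8,r5:Mul1
cycle 9: - // r0:Add1,r1:Add2,r2:45,r3:5,r4:8,r5:Mul1
cycle 10: CDB Add2=-3 // r0:Add1,r1:-3,r2:45,r3:5,r4:8,r5:Mul1
cycle 11: CDB Mul1=270 // r0:Add1,r1:-3,r2:45,r3:5,r4:8,r5:270
cycle 12: - // r0:Add1,r1:-3,r2:45,r3:5,r4:8,r5:270

STATUS = VALUE 270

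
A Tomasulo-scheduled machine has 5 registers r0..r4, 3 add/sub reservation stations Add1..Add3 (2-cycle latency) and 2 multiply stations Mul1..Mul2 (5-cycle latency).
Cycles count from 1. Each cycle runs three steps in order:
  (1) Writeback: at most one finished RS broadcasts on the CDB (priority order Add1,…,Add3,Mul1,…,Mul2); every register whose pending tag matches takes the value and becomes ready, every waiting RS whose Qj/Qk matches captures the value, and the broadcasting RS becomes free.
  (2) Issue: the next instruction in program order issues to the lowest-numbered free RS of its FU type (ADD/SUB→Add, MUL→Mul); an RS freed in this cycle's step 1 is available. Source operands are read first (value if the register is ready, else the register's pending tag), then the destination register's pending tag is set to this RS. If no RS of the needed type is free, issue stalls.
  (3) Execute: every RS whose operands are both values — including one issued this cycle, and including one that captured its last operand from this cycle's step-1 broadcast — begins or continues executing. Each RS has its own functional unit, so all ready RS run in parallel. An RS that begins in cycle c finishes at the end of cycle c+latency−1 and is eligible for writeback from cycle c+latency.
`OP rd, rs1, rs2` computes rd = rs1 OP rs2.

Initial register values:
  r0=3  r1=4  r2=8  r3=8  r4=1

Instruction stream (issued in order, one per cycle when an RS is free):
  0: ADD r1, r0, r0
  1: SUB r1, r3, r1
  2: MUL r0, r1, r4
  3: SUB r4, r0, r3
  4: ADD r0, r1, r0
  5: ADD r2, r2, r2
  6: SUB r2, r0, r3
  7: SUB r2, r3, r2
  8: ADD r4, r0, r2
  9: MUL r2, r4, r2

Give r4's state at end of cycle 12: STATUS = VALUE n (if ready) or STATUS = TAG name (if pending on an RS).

STATUS = VALUE -6

  c1: issue ADD r1<-Add1  regs: r0:3,r1:Add1,r2:8,r3:8,r4:1
  c2: issue SUB r1<-Add2  regs: r0:3,r1:Add2,r2:8,r3:8,r4:1
  c3: CDB Add1=6; issue MUL r0<-Mul1  regs: r0:Mul1,r1:Add2,r2:8,r3:8,r4:1
  c4: issue SUB r4<-Add1  regs: r0:Mul1,r1:Add2,r2:8,r3:8,r4:Add1
  c5: CDB Add2=2; issue ADD r0<-Add2  regs: r0:Add2,r1:2,r2:8,r3:8,r4:Add1
  c6: issue ADD r2<-Add3  regs: r0:Add2,r1:2,r2:Add3,r3:8,r4:Add1
  c7: stall  regs: r0:Add2,r1:2,r2:Add3,r3:8,r4:Add1
  c8: CDB Add3=16; issue SUB r2<-Add3  regs: r0:Add2,r1:2,r2:Add3,r3:8,r4:Add1
  c9: stall  regs: r0:Add2,r1:2,r2:Add3,r3:8,r4:Add1
  c10: CDB Mul1=2; stall  regs: r0:Add2,r1:2,r2:Add3,r3:8,r4:Add1
  c11: stall  regs: r0:Add2,r1:2,r2:Add3,r3:8,r4:Add1
  c12: CDB Add1=-6; issue SUB r2<-Add1  regs: r0:Add2,r1:2,r2:Add1,r3:8,r4:-6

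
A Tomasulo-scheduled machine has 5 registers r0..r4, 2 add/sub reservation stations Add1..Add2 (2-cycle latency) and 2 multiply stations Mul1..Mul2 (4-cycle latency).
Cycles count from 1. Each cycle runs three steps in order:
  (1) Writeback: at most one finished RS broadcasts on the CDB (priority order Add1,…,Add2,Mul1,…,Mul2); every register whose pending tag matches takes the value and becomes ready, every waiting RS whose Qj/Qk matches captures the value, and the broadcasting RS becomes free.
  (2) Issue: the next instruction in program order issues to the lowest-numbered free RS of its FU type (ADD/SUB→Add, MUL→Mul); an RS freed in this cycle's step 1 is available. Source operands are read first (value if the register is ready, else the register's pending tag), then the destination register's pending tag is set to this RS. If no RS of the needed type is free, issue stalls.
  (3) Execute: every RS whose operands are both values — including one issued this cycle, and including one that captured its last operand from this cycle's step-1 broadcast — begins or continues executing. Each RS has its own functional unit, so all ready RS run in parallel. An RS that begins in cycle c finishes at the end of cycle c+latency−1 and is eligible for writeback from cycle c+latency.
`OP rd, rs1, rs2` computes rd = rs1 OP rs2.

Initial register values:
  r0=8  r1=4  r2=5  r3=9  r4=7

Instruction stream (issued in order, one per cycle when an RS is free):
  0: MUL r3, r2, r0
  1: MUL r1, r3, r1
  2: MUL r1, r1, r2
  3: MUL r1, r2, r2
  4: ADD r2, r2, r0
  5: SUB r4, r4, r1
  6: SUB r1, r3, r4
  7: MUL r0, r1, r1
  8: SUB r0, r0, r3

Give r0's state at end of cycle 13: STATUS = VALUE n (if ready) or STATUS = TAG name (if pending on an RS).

  c1: issue MUL r3<-Mul1  regs: r0:8,r1:4,r2:5,r3:Mul1,r4:7
  c2: issue MUL r1<-Mul2  regs: r0:8,r1:Mul2,r2:5,r3:Mul1,r4:7
  c3: stall  regs: r0:8,r1:Mul2,r2:5,r3:Mul1,r4:7
  c4: stall  regs: r0:8,r1:Mul2,r2:5,r3:Mul1,r4:7
  c5: CDB Mul1=40; issue MUL r1<-Mul1  regs: r0:8,r1:Mul1,r2:5,r3:40,r4:7
  c6: stall  regs: r0:8,r1:Mul1,r2:5,r3:40,r4:7
  c7: stall  regs: r0:8,r1:Mul1,r2:5,r3:40,r4:7
  c8: stall  regs: r0:8,r1:Mul1,r2:5,r3:40,r4:7
  c9: CDB Mul2=160; issue MUL r1<-Mul2  regs: r0:8,r1:Mul2,r2:5,r3:40,r4:7
  c10: issue ADD r2<-Add1  regs: r0:8,r1:Mul2,r2:Add1,r3:40,r4:7
  c11: issue SUB r4<-Add2  regs: r0:8,r1:Mul2,r2:Add1,r3:40,r4:Add2
  c12: CDB Add1=13; issue SUB r1<-Add1  regs: r0:8,r1:Add1,r2:13,r3:40,r4:Add2
  c13: CDB Mul1=800; issue MUL r0<-Mul1  regs: r0:Mul1,r1:Add1,r2:13,r3:40,r4:Add2

STATUS = TAG Mul1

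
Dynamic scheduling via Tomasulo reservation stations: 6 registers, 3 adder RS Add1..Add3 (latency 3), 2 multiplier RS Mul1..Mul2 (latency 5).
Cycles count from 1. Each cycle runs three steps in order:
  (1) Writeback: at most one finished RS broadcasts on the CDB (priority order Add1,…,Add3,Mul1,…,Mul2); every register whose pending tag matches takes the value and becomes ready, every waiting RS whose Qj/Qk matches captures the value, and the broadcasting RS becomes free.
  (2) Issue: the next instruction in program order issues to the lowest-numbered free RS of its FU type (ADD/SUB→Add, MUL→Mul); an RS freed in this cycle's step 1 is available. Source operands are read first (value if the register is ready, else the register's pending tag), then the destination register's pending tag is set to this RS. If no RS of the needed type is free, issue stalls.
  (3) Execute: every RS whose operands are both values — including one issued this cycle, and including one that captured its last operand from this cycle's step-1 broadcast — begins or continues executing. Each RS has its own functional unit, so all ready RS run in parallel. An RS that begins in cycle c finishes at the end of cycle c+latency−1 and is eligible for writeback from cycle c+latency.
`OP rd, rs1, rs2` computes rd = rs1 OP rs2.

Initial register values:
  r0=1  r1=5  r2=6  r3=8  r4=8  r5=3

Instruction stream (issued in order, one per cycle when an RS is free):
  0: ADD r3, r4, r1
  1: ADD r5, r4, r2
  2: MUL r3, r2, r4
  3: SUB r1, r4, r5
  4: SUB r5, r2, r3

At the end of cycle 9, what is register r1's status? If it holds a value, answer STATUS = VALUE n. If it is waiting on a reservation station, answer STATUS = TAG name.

cycle 1: issue ADD r3<-Add1 // r0:1,r1:5,r2:6,r3:Add1,r4:8,r5:3
cycle 2: issue ADD r5<-Add2 // r0:1,r1:5,r2:6,r3:Add1,r4:8,r5:Add2
cycle 3: issue MUL r3<-Mul1 // r0:1,r1:5,r2:6,r3:Mul1,r4:8,r5:Add2
cycle 4: CDB Add1=13; issue SUB r1<-Add1 // r0:1,r1:Add1,r2:6,r3:Mul1,r4:8,r5:Add2
cycle 5: CDB Add2=14; issue SUB r5<-Add2 // r0:1,r1:Add1,r2:6,r3:Mul1,r4:8,r5:Add2
cycle 6: - // r0:1,r1:Add1,r2:6,r3:Mul1,r4:8,r5:Add2
cycle 7: - // r0:1,r1:Add1,r2:6,r3:Mul1,r4:8,r5:Add2
cycle 8: CDB Add1=-6 // r0:1,r1:-6,r2:6,r3:Mul1,r4:8,r5:Add2
cycle 9: CDB Mul1=48 // r0:1,r1:-6,r2:6,r3:48,r4:8,r5:Add2

STATUS = VALUE -6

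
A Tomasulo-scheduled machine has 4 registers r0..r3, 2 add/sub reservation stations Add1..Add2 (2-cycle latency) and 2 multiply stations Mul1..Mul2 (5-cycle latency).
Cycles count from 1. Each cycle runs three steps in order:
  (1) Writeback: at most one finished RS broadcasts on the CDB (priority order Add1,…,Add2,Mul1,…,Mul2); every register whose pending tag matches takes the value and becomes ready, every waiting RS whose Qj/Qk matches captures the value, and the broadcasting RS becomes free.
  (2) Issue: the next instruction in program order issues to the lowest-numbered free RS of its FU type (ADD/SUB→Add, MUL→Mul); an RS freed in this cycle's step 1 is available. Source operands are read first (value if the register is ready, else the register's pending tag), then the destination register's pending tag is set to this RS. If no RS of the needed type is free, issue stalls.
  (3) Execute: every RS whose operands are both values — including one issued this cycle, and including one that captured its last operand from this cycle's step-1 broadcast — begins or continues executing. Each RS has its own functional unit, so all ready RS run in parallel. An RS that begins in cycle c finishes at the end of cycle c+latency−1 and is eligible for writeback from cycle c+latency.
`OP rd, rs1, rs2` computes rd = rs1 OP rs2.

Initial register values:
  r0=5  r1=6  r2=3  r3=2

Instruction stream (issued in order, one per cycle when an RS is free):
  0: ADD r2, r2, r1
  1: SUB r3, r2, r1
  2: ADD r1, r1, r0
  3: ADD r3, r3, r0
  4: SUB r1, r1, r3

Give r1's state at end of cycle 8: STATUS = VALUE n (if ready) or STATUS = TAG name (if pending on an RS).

cycle 1: issue ADD r2<-Add1 // r0:5,r1:6,r2:Add1,r3:2
cycle 2: issue SUB r3<-Add2 // r0:5,r1:6,r2:Add1,r3:Add2
cycle 3: CDB Add1=9; issue ADD r1<-Add1 // r0:5,r1:Add1,r2:9,r3:Add2
cycle 4: stall // r0:5,r1:Add1,r2:9,r3:Add2
cycle 5: CDB Add1=11; issue ADD r3<-Add1 // r0:5,r1:11,r2:9,r3:Add1
cycle 6: CDB Add2=3; issue SUB r1<-Add2 // r0:5,r1:Add2,r2:9,r3:Add1
cycle 7: - // r0:5,r1:Add2,r2:9,r3:Add1
cycle 8: CDB Add1=8 // r0:5,r1:Add2,r2:9,r3:8

STATUS = TAG Add2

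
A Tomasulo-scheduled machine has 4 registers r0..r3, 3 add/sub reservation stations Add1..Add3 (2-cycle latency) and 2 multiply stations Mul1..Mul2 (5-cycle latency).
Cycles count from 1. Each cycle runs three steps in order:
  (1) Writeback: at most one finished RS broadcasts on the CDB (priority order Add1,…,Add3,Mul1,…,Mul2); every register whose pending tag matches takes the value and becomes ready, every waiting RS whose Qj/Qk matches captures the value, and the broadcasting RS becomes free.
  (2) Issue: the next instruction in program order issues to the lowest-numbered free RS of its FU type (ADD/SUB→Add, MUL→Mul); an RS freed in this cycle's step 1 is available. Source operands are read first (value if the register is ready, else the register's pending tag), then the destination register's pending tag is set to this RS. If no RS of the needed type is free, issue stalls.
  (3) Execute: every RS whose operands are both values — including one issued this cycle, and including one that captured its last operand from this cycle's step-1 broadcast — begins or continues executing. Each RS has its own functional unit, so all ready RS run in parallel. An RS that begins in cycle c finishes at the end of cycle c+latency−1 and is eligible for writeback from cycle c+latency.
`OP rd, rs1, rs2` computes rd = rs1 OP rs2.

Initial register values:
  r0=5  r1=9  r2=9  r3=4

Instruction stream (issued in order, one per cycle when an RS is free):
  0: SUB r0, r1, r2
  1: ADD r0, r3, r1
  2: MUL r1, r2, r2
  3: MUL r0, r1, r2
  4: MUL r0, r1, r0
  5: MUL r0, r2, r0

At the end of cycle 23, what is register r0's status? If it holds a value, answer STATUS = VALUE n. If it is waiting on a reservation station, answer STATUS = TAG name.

cycle 1: issue SUB r0<-Add1 // r0:Add1,r1:9,r2:9,r3:4
cycle 2: issue ADD r0<-Add2 // r0:Add2,r1:9,r2:9,r3:4
cycle 3: CDB Add1=0; issue MUL r1<-Mul1 // r0:Add2,r1:Mul1,r2:9,r3:4
cycle 4: CDB Add2=13; issue MUL r0<-Mul2 // r0:Mul2,r1:Mul1,r2:9,r3:4
cycle 5: stall // r0:Mul2,r1:Mul1,r2:9,r3:4
cycle 6: stall // r0:Mul2,r1:Mul1,r2:9,r3:4
cycle 7: stall // r0:Mul2,r1:Mul1,r2:9,r3:4
cycle 8: CDB Mul1=81; issue MUL r0<-Mul1 // r0:Mul1,r1:81,r2:9,r3:4
cycle 9: stall // r0:Mul1,r1:81,r2:9,r3:4
cycle 10: stall // r0:Mul1,r1:81,r2:9,r3:4
cycle 11: stall // r0:Mul1,r1:81,r2:9,r3:4
cycle 12: stall // r0:Mul1,r1:81,r2:9,r3:4
cycle 13: CDB Mul2=729; issue MUL r0<-Mul2 // r0:Mul2,r1:81,r2:9,r3:4
cycle 14: - // r0:Mul2,r1:81,r2:9,r3:4
cycle 15: - // r0:Mul2,r1:81,r2:9,r3:4
cycle 16: - // r0:Mul2,r1:81,r2:9,r3:4
cycle 17: - // r0:Mul2,r1:81,r2:9,r3:4
cycle 18: CDB Mul1=59049 // r0:Mul2,r1:81,r2:9,r3:4
cycle 19: - // r0:Mul2,r1:81,r2:9,r3:4
cycle 20: - // r0:Mul2,r1:81,r2:9,r3:4
cycle 21: - // r0:Mul2,r1:81,r2:9,r3:4
cycle 22: - // r0:Mul2,r1:81,r2:9,r3:4
cycle 23: CDB Mul2=531441 // r0:531441,r1:81,r2:9,r3:4

STATUS = VALUE 531441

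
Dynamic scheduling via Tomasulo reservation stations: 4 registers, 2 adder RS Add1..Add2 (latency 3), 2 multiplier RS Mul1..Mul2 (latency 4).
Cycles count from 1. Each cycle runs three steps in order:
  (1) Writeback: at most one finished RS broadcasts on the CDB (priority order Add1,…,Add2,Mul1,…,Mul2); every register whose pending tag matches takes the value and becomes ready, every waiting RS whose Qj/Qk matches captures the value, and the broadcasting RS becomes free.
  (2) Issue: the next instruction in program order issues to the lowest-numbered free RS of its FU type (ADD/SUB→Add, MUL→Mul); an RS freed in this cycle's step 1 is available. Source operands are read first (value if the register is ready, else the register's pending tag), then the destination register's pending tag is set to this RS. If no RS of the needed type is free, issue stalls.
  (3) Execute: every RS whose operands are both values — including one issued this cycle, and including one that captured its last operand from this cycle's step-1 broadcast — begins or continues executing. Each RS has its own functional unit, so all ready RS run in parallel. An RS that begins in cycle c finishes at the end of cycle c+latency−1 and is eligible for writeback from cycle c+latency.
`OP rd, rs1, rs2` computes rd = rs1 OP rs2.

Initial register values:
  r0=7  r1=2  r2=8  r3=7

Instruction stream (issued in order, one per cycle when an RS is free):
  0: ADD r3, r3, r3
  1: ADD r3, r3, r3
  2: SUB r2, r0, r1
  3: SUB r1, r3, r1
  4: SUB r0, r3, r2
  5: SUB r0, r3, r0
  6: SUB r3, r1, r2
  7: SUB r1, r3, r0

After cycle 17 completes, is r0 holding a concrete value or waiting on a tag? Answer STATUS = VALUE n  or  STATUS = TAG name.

  c1: issue ADD r3<-Add1  regs: r0:7,r1:2,r2:8,r3:Add1
  c2: issue ADD r3<-Add2  regs: r0:7,r1:2,r2:8,r3:Add2
  c3: stall  regs: r0:7,r1:2,r2:8,r3:Add2
  c4: CDB Add1=14; issue SUB r2<-Add1  regs: r0:7,r1:2,r2:Add1,r3:Add2
  c5: stall  regs: r0:7,r1:2,r2:Add1,r3:Add2
  c6: stall  regs: r0:7,r1:2,r2:Add1,r3:Add2
  c7: CDB Add1=5; issue SUB r1<-Add1  regs: r0:7,r1:Add1,r2:5,r3:Add2
  c8: CDB Add2=28; issue SUB r0<-Add2  regs: r0:Add2,r1:Add1,r2:5,r3:28
  c9: stall  regs: r0:Add2,r1:Add1,r2:5,r3:28
  c10: stall  regs: r0:Add2,r1:Add1,r2:5,r3:28
  c11: CDB Add1=26; issue SUB r0<-Add1  regs: r0:Add1,r1:26,r2:5,r3:28
  c12: CDB Add2=23; issue SUB r3<-Add2  regs: r0:Add1,r1:26,r2:5,r3:Add2
  c13: stall  regs: r0:Add1,r1:26,r2:5,r3:Add2
  c14: stall  regs: r0:Add1,r1:26,r2:5,r3:Add2
  c15: CDB Add1=5; issue SUB r1<-Add1  regs: r0:5,r1:Add1,r2:5,r3:Add2
  c16: CDB Add2=21  regs: r0:5,r1:Add1,r2:5,r3:21
  c17: -  regs: r0:5,r1:Add1,r2:5,r3:21

STATUS = VALUE 5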